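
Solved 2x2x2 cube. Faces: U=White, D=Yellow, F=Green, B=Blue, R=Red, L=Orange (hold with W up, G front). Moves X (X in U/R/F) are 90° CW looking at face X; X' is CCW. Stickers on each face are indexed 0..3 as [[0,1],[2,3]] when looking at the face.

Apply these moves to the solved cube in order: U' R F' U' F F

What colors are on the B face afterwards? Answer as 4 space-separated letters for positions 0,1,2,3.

After move 1 (U'): U=WWWW F=OOGG R=GGRR B=RRBB L=BBOO
After move 2 (R): R=RGRG U=WOWG F=OYGY D=YBYR B=WRWB
After move 3 (F'): F=YYOG U=WORR R=BGYG D=BOYR L=BGOW
After move 4 (U'): U=ORWR F=BGOG R=YYYG B=BGWB L=WROW
After move 5 (F): F=OBGG U=ORWR R=WYRG D=YYYR L=WBOO
After move 6 (F): F=GOGB U=OROB R=WYRG D=RWYR L=WYOY
Query: B face = BGWB

Answer: B G W B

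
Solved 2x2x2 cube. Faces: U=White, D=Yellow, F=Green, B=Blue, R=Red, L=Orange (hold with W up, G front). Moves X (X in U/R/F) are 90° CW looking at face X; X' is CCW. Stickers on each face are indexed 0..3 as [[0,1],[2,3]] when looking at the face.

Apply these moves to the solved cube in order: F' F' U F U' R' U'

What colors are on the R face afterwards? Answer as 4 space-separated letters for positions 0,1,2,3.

After move 1 (F'): F=GGGG U=WWRR R=YRYR D=OOYY L=OWOW
After move 2 (F'): F=GGGG U=WWYY R=OROR D=WWYY L=OROR
After move 3 (U): U=YWYW F=ORGG R=BBOR B=ORBB L=GGOR
After move 4 (F): F=GOGR U=YWRG R=YBWR D=OBYY L=GWOW
After move 5 (U'): U=WGYR F=GWGR R=GOWR B=YBBB L=OROW
After move 6 (R'): R=ORGW U=WBYY F=GGGR D=OWYR B=YBBB
After move 7 (U'): U=BYWY F=ORGR R=GGGW B=ORBB L=YBOW
Query: R face = GGGW

Answer: G G G W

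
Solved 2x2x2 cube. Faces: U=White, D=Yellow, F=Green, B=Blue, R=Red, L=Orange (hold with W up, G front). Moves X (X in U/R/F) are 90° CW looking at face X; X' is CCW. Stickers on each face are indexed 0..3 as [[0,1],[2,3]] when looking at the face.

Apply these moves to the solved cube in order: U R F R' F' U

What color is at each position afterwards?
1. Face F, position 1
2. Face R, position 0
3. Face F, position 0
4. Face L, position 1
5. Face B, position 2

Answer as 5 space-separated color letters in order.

Answer: B O R G R

Derivation:
After move 1 (U): U=WWWW F=RRGG R=BBRR B=OOBB L=GGOO
After move 2 (R): R=RBRB U=WRWG F=RYGY D=YBYO B=WOWB
After move 3 (F): F=GRYY U=WROG R=WBGB D=RRYO L=GYOB
After move 4 (R'): R=BBWG U=WWOW F=GRYG D=RRYY B=OORB
After move 5 (F'): F=RGGY U=WWBW R=RBRG D=YBYY L=GWOO
After move 6 (U): U=BWWW F=RBGY R=OORG B=GWRB L=RGOO
Query 1: F[1] = B
Query 2: R[0] = O
Query 3: F[0] = R
Query 4: L[1] = G
Query 5: B[2] = R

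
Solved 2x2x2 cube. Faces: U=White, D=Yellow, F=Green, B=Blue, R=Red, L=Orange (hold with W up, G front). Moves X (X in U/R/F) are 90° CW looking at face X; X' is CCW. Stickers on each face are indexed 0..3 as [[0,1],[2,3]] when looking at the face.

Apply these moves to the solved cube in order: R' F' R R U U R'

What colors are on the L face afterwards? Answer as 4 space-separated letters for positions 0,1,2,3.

After move 1 (R'): R=RRRR U=WBWB F=GWGW D=YGYG B=YBYB
After move 2 (F'): F=WWGG U=WBRR R=GRYR D=OOYG L=OBOW
After move 3 (R): R=YGRR U=WWRG F=WOGG D=OYYY B=RBBB
After move 4 (R): R=RYRG U=WORG F=WYGY D=OBYR B=GBWB
After move 5 (U): U=RWGO F=RYGY R=GBRG B=OBWB L=WYOW
After move 6 (U): U=GROW F=GBGY R=OBRG B=WYWB L=RYOW
After move 7 (R'): R=BGOR U=GWOW F=GRGW D=OBYY B=RYBB
Query: L face = RYOW

Answer: R Y O W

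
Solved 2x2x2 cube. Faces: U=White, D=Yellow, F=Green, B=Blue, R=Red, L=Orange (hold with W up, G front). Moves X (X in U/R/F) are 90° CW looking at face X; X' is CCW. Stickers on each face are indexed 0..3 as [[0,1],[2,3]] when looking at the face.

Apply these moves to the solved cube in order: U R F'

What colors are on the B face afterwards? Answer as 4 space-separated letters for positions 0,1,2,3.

Answer: W O W B

Derivation:
After move 1 (U): U=WWWW F=RRGG R=BBRR B=OOBB L=GGOO
After move 2 (R): R=RBRB U=WRWG F=RYGY D=YBYO B=WOWB
After move 3 (F'): F=YYRG U=WRRR R=BBYB D=GOYO L=GGOW
Query: B face = WOWB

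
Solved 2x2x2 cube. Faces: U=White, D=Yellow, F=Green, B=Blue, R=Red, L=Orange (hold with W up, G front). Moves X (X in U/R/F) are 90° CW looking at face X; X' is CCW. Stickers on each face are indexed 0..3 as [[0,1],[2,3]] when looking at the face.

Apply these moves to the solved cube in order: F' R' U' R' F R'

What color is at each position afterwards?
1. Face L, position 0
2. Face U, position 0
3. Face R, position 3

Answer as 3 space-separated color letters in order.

Answer: Y B R

Derivation:
After move 1 (F'): F=GGGG U=WWRR R=YRYR D=OOYY L=OWOW
After move 2 (R'): R=RRYY U=WBRB F=GWGR D=OGYG B=YBOB
After move 3 (U'): U=BBWR F=OWGR R=GWYY B=RROB L=YBOW
After move 4 (R'): R=WYGY U=BOWR F=OBGR D=OWYR B=GRGB
After move 5 (F): F=GORB U=BOWB R=WYRY D=GWYR L=YOOW
After move 6 (R'): R=YYWR U=BGWG F=GORB D=GOYB B=RRWB
Query 1: L[0] = Y
Query 2: U[0] = B
Query 3: R[3] = R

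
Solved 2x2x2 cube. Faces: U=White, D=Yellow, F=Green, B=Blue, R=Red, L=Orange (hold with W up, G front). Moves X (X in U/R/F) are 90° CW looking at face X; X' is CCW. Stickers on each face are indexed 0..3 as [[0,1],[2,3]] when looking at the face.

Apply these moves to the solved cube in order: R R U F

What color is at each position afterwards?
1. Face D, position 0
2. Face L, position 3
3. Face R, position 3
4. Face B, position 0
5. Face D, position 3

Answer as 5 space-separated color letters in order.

After move 1 (R): R=RRRR U=WGWG F=GYGY D=YBYB B=WBWB
After move 2 (R): R=RRRR U=WYWY F=GBGB D=YWYW B=GBGB
After move 3 (U): U=WWYY F=RRGB R=GBRR B=OOGB L=GBOO
After move 4 (F): F=GRBR U=WWOB R=YBYR D=RGYW L=GYOW
Query 1: D[0] = R
Query 2: L[3] = W
Query 3: R[3] = R
Query 4: B[0] = O
Query 5: D[3] = W

Answer: R W R O W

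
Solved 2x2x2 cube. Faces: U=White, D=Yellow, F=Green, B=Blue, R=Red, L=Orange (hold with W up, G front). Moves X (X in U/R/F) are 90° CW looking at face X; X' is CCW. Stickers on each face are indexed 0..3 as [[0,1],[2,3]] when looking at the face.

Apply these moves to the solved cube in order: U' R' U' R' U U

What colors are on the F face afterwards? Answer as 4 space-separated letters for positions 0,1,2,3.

Answer: G R G W

Derivation:
After move 1 (U'): U=WWWW F=OOGG R=GGRR B=RRBB L=BBOO
After move 2 (R'): R=GRGR U=WBWR F=OWGW D=YOYG B=YRYB
After move 3 (U'): U=BRWW F=BBGW R=OWGR B=GRYB L=YROO
After move 4 (R'): R=WROG U=BYWG F=BRGW D=YBYW B=GROB
After move 5 (U): U=WBGY F=WRGW R=GROG B=YROB L=BROO
After move 6 (U): U=GWYB F=GRGW R=YROG B=BROB L=WROO
Query: F face = GRGW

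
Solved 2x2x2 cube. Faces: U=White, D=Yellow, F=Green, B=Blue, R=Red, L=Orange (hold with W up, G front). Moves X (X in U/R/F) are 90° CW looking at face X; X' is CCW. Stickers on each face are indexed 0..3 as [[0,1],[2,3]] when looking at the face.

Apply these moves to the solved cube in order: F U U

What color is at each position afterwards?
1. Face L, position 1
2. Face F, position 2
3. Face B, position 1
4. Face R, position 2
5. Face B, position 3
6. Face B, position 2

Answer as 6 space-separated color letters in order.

After move 1 (F): F=GGGG U=WWOO R=WRWR D=RRYY L=OYOY
After move 2 (U): U=OWOW F=WRGG R=BBWR B=OYBB L=GGOY
After move 3 (U): U=OOWW F=BBGG R=OYWR B=GGBB L=WROY
Query 1: L[1] = R
Query 2: F[2] = G
Query 3: B[1] = G
Query 4: R[2] = W
Query 5: B[3] = B
Query 6: B[2] = B

Answer: R G G W B B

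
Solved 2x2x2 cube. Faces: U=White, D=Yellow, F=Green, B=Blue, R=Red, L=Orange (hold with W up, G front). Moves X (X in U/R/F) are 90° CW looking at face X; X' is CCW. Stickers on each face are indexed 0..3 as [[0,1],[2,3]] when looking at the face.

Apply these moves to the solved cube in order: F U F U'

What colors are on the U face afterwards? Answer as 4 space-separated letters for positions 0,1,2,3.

Answer: W G O Y

Derivation:
After move 1 (F): F=GGGG U=WWOO R=WRWR D=RRYY L=OYOY
After move 2 (U): U=OWOW F=WRGG R=BBWR B=OYBB L=GGOY
After move 3 (F): F=GWGR U=OWYG R=OBWR D=WBYY L=GROR
After move 4 (U'): U=WGOY F=GRGR R=GWWR B=OBBB L=OYOR
Query: U face = WGOY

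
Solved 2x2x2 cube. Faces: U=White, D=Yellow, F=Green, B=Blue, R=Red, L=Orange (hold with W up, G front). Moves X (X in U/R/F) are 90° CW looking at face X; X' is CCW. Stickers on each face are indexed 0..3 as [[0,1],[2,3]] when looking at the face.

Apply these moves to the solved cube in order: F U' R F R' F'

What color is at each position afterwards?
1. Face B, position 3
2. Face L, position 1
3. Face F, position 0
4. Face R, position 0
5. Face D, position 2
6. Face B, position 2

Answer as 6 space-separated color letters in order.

After move 1 (F): F=GGGG U=WWOO R=WRWR D=RRYY L=OYOY
After move 2 (U'): U=WOWO F=OYGG R=GGWR B=WRBB L=BBOY
After move 3 (R): R=WGRG U=WYWG F=ORGY D=RBYW B=OROB
After move 4 (F): F=GOYR U=WYYB R=WGGG D=RWYW L=BROB
After move 5 (R'): R=GGWG U=WOYO F=GYYB D=ROYR B=WRWB
After move 6 (F'): F=YBGY U=WOGW R=OGRG D=RBYR L=BOOY
Query 1: B[3] = B
Query 2: L[1] = O
Query 3: F[0] = Y
Query 4: R[0] = O
Query 5: D[2] = Y
Query 6: B[2] = W

Answer: B O Y O Y W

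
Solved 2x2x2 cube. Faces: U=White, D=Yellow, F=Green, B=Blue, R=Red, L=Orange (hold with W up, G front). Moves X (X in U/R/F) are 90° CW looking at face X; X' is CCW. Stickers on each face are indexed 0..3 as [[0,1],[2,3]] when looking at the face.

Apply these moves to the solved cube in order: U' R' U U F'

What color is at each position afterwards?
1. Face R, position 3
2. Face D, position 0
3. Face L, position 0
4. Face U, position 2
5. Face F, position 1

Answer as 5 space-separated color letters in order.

Answer: R R G B W

Derivation:
After move 1 (U'): U=WWWW F=OOGG R=GGRR B=RRBB L=BBOO
After move 2 (R'): R=GRGR U=WBWR F=OWGW D=YOYG B=YRYB
After move 3 (U): U=WWRB F=GRGW R=YRGR B=BBYB L=OWOO
After move 4 (U): U=RWBW F=YRGW R=BBGR B=OWYB L=GROO
After move 5 (F'): F=RWYG U=RWBG R=OBYR D=ROYG L=GWOB
Query 1: R[3] = R
Query 2: D[0] = R
Query 3: L[0] = G
Query 4: U[2] = B
Query 5: F[1] = W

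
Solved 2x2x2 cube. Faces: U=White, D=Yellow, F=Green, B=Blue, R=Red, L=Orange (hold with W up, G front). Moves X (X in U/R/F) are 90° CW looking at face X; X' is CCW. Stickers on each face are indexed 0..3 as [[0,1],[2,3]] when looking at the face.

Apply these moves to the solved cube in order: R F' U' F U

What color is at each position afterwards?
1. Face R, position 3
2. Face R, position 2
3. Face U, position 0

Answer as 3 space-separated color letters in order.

Answer: R R W

Derivation:
After move 1 (R): R=RRRR U=WGWG F=GYGY D=YBYB B=WBWB
After move 2 (F'): F=YYGG U=WGRR R=BRYR D=OOYB L=OGOW
After move 3 (U'): U=GRWR F=OGGG R=YYYR B=BRWB L=WBOW
After move 4 (F): F=GOGG U=GRWB R=WYRR D=YYYB L=WOOO
After move 5 (U): U=WGBR F=WYGG R=BRRR B=WOWB L=GOOO
Query 1: R[3] = R
Query 2: R[2] = R
Query 3: U[0] = W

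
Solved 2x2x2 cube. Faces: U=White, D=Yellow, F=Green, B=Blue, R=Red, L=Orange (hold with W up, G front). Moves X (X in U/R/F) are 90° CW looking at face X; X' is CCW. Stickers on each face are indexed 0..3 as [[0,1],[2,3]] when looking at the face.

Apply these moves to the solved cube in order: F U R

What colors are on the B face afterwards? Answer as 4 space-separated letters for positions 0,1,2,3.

After move 1 (F): F=GGGG U=WWOO R=WRWR D=RRYY L=OYOY
After move 2 (U): U=OWOW F=WRGG R=BBWR B=OYBB L=GGOY
After move 3 (R): R=WBRB U=OROG F=WRGY D=RBYO B=WYWB
Query: B face = WYWB

Answer: W Y W B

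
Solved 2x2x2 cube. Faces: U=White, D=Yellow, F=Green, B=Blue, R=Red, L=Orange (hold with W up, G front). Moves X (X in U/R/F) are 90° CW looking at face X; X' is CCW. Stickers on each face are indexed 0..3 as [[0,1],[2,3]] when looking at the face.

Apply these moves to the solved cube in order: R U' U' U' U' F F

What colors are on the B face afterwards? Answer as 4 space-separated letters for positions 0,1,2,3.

Answer: W B W B

Derivation:
After move 1 (R): R=RRRR U=WGWG F=GYGY D=YBYB B=WBWB
After move 2 (U'): U=GGWW F=OOGY R=GYRR B=RRWB L=WBOO
After move 3 (U'): U=GWGW F=WBGY R=OORR B=GYWB L=RROO
After move 4 (U'): U=WWGG F=RRGY R=WBRR B=OOWB L=GYOO
After move 5 (U'): U=WGWG F=GYGY R=RRRR B=WBWB L=OOOO
After move 6 (F): F=GGYY U=WGOO R=WRGR D=RRYB L=OYOB
After move 7 (F): F=YGYG U=WGBY R=OROR D=GWYB L=OROR
Query: B face = WBWB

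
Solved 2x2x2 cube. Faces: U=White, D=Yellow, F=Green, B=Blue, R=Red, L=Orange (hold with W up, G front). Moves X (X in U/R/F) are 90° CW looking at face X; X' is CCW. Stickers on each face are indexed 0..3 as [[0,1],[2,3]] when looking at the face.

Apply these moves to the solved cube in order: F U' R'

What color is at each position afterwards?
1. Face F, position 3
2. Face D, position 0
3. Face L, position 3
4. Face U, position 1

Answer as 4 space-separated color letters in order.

Answer: O R Y B

Derivation:
After move 1 (F): F=GGGG U=WWOO R=WRWR D=RRYY L=OYOY
After move 2 (U'): U=WOWO F=OYGG R=GGWR B=WRBB L=BBOY
After move 3 (R'): R=GRGW U=WBWW F=OOGO D=RYYG B=YRRB
Query 1: F[3] = O
Query 2: D[0] = R
Query 3: L[3] = Y
Query 4: U[1] = B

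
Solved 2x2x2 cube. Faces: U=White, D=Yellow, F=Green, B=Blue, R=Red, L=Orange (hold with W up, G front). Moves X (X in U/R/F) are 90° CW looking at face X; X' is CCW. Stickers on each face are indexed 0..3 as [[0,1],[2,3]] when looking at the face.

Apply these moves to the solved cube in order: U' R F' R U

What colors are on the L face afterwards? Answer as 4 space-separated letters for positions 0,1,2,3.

After move 1 (U'): U=WWWW F=OOGG R=GGRR B=RRBB L=BBOO
After move 2 (R): R=RGRG U=WOWG F=OYGY D=YBYR B=WRWB
After move 3 (F'): F=YYOG U=WORR R=BGYG D=BOYR L=BGOW
After move 4 (R): R=YBGG U=WYRG F=YOOR D=BWYW B=RROB
After move 5 (U): U=RWGY F=YBOR R=RRGG B=BGOB L=YOOW
Query: L face = YOOW

Answer: Y O O W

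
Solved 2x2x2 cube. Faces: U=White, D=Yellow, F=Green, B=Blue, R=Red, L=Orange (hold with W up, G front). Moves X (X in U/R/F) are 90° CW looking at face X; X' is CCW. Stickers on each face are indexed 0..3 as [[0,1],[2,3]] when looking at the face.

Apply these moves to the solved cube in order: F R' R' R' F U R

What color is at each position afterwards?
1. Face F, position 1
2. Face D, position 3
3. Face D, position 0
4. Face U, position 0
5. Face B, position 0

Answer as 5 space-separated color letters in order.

Answer: W O R Y G

Derivation:
After move 1 (F): F=GGGG U=WWOO R=WRWR D=RRYY L=OYOY
After move 2 (R'): R=RRWW U=WBOB F=GWGO D=RGYG B=YBRB
After move 3 (R'): R=RWRW U=WROY F=GBGB D=RWYO B=GBGB
After move 4 (R'): R=WWRR U=WGOG F=GRGY D=RBYB B=OBWB
After move 5 (F): F=GGYR U=WGYY R=OWGR D=RWYB L=OROB
After move 6 (U): U=YWYG F=OWYR R=OBGR B=ORWB L=GGOB
After move 7 (R): R=GORB U=YWYR F=OWYB D=RWYO B=GRWB
Query 1: F[1] = W
Query 2: D[3] = O
Query 3: D[0] = R
Query 4: U[0] = Y
Query 5: B[0] = G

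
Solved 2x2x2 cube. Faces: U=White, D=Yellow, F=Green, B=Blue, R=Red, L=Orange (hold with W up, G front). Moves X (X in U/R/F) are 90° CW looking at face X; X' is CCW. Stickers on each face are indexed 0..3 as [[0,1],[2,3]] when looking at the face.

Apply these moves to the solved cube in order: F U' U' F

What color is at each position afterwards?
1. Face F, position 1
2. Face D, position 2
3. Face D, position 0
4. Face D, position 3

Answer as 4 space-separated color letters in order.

After move 1 (F): F=GGGG U=WWOO R=WRWR D=RRYY L=OYOY
After move 2 (U'): U=WOWO F=OYGG R=GGWR B=WRBB L=BBOY
After move 3 (U'): U=OOWW F=BBGG R=OYWR B=GGBB L=WROY
After move 4 (F): F=GBGB U=OOYR R=WYWR D=WOYY L=WROR
Query 1: F[1] = B
Query 2: D[2] = Y
Query 3: D[0] = W
Query 4: D[3] = Y

Answer: B Y W Y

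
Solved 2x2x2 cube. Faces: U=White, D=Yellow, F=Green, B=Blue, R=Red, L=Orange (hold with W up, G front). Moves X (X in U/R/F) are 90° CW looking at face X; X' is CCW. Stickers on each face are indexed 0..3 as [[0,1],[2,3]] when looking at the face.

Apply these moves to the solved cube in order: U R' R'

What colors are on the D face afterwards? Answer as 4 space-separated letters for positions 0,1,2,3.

Answer: Y W Y W

Derivation:
After move 1 (U): U=WWWW F=RRGG R=BBRR B=OOBB L=GGOO
After move 2 (R'): R=BRBR U=WBWO F=RWGW D=YRYG B=YOYB
After move 3 (R'): R=RRBB U=WYWY F=RBGO D=YWYW B=GORB
Query: D face = YWYW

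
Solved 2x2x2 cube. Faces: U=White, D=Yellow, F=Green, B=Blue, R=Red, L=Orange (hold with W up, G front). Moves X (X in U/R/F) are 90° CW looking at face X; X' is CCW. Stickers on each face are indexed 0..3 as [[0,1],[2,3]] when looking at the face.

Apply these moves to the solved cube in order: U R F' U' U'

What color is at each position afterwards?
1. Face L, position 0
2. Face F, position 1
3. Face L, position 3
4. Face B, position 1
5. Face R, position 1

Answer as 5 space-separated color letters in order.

Answer: B O W Y G

Derivation:
After move 1 (U): U=WWWW F=RRGG R=BBRR B=OOBB L=GGOO
After move 2 (R): R=RBRB U=WRWG F=RYGY D=YBYO B=WOWB
After move 3 (F'): F=YYRG U=WRRR R=BBYB D=GOYO L=GGOW
After move 4 (U'): U=RRWR F=GGRG R=YYYB B=BBWB L=WOOW
After move 5 (U'): U=RRRW F=WORG R=GGYB B=YYWB L=BBOW
Query 1: L[0] = B
Query 2: F[1] = O
Query 3: L[3] = W
Query 4: B[1] = Y
Query 5: R[1] = G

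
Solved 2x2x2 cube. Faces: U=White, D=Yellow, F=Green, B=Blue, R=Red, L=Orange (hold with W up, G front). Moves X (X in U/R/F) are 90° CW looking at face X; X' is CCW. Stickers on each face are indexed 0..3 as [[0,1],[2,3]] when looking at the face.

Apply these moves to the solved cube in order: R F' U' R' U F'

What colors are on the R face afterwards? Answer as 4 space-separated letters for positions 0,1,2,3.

After move 1 (R): R=RRRR U=WGWG F=GYGY D=YBYB B=WBWB
After move 2 (F'): F=YYGG U=WGRR R=BRYR D=OOYB L=OGOW
After move 3 (U'): U=GRWR F=OGGG R=YYYR B=BRWB L=WBOW
After move 4 (R'): R=YRYY U=GWWB F=ORGR D=OGYG B=BROB
After move 5 (U): U=WGBW F=YRGR R=BRYY B=WBOB L=OROW
After move 6 (F'): F=RRYG U=WGBY R=GROY D=RWYG L=OWOB
Query: R face = GROY

Answer: G R O Y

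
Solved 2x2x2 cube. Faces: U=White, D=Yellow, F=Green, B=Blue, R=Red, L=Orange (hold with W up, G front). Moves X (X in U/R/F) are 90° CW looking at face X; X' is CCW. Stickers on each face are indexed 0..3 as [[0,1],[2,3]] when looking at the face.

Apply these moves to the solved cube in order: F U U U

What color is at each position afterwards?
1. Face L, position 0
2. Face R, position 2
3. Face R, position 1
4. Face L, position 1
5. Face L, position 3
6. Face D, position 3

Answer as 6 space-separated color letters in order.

Answer: B W G B Y Y

Derivation:
After move 1 (F): F=GGGG U=WWOO R=WRWR D=RRYY L=OYOY
After move 2 (U): U=OWOW F=WRGG R=BBWR B=OYBB L=GGOY
After move 3 (U): U=OOWW F=BBGG R=OYWR B=GGBB L=WROY
After move 4 (U): U=WOWO F=OYGG R=GGWR B=WRBB L=BBOY
Query 1: L[0] = B
Query 2: R[2] = W
Query 3: R[1] = G
Query 4: L[1] = B
Query 5: L[3] = Y
Query 6: D[3] = Y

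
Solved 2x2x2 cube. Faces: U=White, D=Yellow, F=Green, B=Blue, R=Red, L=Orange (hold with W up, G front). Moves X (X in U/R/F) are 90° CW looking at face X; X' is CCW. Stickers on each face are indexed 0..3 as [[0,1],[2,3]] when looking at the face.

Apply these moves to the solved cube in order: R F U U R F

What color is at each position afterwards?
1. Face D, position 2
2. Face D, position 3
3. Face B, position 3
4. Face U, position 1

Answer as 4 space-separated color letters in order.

Answer: Y G B B

Derivation:
After move 1 (R): R=RRRR U=WGWG F=GYGY D=YBYB B=WBWB
After move 2 (F): F=GGYY U=WGOO R=WRGR D=RRYB L=OYOB
After move 3 (U): U=OWOG F=WRYY R=WBGR B=OYWB L=GGOB
After move 4 (U): U=OOGW F=WBYY R=OYGR B=GGWB L=WROB
After move 5 (R): R=GORY U=OBGY F=WRYB D=RWYG B=WGOB
After move 6 (F): F=YWBR U=OBBR R=GOYY D=RGYG L=WROW
Query 1: D[2] = Y
Query 2: D[3] = G
Query 3: B[3] = B
Query 4: U[1] = B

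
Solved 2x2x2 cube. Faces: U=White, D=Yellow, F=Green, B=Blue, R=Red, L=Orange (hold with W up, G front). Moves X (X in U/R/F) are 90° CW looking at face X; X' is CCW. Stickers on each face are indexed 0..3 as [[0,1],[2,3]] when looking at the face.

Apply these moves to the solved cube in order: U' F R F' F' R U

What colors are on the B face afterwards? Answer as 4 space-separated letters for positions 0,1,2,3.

After move 1 (U'): U=WWWW F=OOGG R=GGRR B=RRBB L=BBOO
After move 2 (F): F=GOGO U=WWOB R=WGWR D=RGYY L=BYOY
After move 3 (R): R=WWRG U=WOOO F=GGGY D=RBYR B=BRWB
After move 4 (F'): F=GYGG U=WOWR R=BWRG D=YYYR L=BOOO
After move 5 (F'): F=YGGG U=WOBR R=YWYG D=OOYR L=BROW
After move 6 (R): R=YYGW U=WGBG F=YOGR D=OWYB B=RROB
After move 7 (U): U=BWGG F=YYGR R=RRGW B=BROB L=YOOW
Query: B face = BROB

Answer: B R O B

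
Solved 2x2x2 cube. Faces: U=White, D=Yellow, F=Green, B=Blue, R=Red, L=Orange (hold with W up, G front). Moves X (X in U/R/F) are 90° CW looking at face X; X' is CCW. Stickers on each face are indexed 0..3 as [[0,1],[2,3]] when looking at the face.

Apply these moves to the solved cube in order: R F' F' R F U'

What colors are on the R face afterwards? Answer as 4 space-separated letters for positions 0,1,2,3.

Answer: Y Y G R

Derivation:
After move 1 (R): R=RRRR U=WGWG F=GYGY D=YBYB B=WBWB
After move 2 (F'): F=YYGG U=WGRR R=BRYR D=OOYB L=OGOW
After move 3 (F'): F=YGYG U=WGBY R=OROR D=GWYB L=OROR
After move 4 (R): R=OORR U=WGBG F=YWYB D=GWYW B=YBGB
After move 5 (F): F=YYBW U=WGRR R=BOGR D=ROYW L=OGOW
After move 6 (U'): U=GRWR F=OGBW R=YYGR B=BOGB L=YBOW
Query: R face = YYGR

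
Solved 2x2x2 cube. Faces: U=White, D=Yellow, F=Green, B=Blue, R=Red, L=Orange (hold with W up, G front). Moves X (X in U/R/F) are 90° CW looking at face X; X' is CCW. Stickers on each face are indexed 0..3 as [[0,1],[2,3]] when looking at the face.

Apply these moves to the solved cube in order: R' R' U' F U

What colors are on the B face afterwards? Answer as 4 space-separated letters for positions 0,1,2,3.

Answer: G Y G B

Derivation:
After move 1 (R'): R=RRRR U=WBWB F=GWGW D=YGYG B=YBYB
After move 2 (R'): R=RRRR U=WYWY F=GBGB D=YWYW B=GBGB
After move 3 (U'): U=YYWW F=OOGB R=GBRR B=RRGB L=GBOO
After move 4 (F): F=GOBO U=YYOB R=WBWR D=RGYW L=GYOW
After move 5 (U): U=OYBY F=WBBO R=RRWR B=GYGB L=GOOW
Query: B face = GYGB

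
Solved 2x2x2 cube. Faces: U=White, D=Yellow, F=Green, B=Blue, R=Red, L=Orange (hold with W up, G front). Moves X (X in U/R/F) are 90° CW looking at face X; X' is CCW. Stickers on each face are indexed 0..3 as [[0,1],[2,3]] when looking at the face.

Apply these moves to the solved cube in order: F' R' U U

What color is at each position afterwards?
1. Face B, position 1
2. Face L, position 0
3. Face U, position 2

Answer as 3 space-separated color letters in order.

After move 1 (F'): F=GGGG U=WWRR R=YRYR D=OOYY L=OWOW
After move 2 (R'): R=RRYY U=WBRB F=GWGR D=OGYG B=YBOB
After move 3 (U): U=RWBB F=RRGR R=YBYY B=OWOB L=GWOW
After move 4 (U): U=BRBW F=YBGR R=OWYY B=GWOB L=RROW
Query 1: B[1] = W
Query 2: L[0] = R
Query 3: U[2] = B

Answer: W R B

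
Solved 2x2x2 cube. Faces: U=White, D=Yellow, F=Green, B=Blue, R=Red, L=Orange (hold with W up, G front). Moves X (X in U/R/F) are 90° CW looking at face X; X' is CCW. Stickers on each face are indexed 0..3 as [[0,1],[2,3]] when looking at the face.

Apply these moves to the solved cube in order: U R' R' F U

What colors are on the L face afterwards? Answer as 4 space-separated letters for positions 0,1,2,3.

Answer: G R O W

Derivation:
After move 1 (U): U=WWWW F=RRGG R=BBRR B=OOBB L=GGOO
After move 2 (R'): R=BRBR U=WBWO F=RWGW D=YRYG B=YOYB
After move 3 (R'): R=RRBB U=WYWY F=RBGO D=YWYW B=GORB
After move 4 (F): F=GROB U=WYOG R=WRYB D=BRYW L=GYOW
After move 5 (U): U=OWGY F=WROB R=GOYB B=GYRB L=GROW
Query: L face = GROW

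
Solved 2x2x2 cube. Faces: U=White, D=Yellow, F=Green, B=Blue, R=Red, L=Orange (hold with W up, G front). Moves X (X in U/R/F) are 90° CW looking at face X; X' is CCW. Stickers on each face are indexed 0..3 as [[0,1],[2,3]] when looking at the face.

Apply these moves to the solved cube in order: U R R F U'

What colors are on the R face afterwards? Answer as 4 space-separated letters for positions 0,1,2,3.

Answer: G R Y B

Derivation:
After move 1 (U): U=WWWW F=RRGG R=BBRR B=OOBB L=GGOO
After move 2 (R): R=RBRB U=WRWG F=RYGY D=YBYO B=WOWB
After move 3 (R): R=RRBB U=WYWY F=RBGO D=YWYW B=GORB
After move 4 (F): F=GROB U=WYOG R=WRYB D=BRYW L=GYOW
After move 5 (U'): U=YGWO F=GYOB R=GRYB B=WRRB L=GOOW
Query: R face = GRYB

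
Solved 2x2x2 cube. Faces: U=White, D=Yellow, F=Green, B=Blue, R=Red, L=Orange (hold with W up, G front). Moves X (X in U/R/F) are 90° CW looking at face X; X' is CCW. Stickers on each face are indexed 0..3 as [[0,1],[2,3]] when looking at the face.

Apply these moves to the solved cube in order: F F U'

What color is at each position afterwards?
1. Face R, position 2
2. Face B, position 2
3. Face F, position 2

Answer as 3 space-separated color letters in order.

Answer: O B G

Derivation:
After move 1 (F): F=GGGG U=WWOO R=WRWR D=RRYY L=OYOY
After move 2 (F): F=GGGG U=WWYY R=OROR D=WWYY L=OROR
After move 3 (U'): U=WYWY F=ORGG R=GGOR B=ORBB L=BBOR
Query 1: R[2] = O
Query 2: B[2] = B
Query 3: F[2] = G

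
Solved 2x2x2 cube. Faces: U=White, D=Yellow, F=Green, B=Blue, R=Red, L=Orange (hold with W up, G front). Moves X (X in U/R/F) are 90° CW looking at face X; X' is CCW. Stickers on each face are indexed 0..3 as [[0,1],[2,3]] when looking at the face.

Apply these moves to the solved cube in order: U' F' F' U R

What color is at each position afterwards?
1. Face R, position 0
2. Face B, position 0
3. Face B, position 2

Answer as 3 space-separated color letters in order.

Answer: B W W

Derivation:
After move 1 (U'): U=WWWW F=OOGG R=GGRR B=RRBB L=BBOO
After move 2 (F'): F=OGOG U=WWGR R=YGYR D=BOYY L=BWOW
After move 3 (F'): F=GGOO U=WWYY R=OGBR D=WWYY L=BROG
After move 4 (U): U=YWYW F=OGOO R=RRBR B=BRBB L=GGOG
After move 5 (R): R=BRRR U=YGYO F=OWOY D=WBYB B=WRWB
Query 1: R[0] = B
Query 2: B[0] = W
Query 3: B[2] = W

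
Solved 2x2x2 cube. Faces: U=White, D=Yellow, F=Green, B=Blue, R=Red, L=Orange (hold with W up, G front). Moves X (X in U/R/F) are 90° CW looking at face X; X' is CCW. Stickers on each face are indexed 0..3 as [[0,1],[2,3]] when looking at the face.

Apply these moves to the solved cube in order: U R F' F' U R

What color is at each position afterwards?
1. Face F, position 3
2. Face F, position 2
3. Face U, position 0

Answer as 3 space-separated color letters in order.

After move 1 (U): U=WWWW F=RRGG R=BBRR B=OOBB L=GGOO
After move 2 (R): R=RBRB U=WRWG F=RYGY D=YBYO B=WOWB
After move 3 (F'): F=YYRG U=WRRR R=BBYB D=GOYO L=GGOW
After move 4 (F'): F=YGYR U=WRBY R=OBGB D=GWYO L=GROR
After move 5 (U): U=BWYR F=OBYR R=WOGB B=GRWB L=YGOR
After move 6 (R): R=GWBO U=BBYR F=OWYO D=GWYG B=RRWB
Query 1: F[3] = O
Query 2: F[2] = Y
Query 3: U[0] = B

Answer: O Y B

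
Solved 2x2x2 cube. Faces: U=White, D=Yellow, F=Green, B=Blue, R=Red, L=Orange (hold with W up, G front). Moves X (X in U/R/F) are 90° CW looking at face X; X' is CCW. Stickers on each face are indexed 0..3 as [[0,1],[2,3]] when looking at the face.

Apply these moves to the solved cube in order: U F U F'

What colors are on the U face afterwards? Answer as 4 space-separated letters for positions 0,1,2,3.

After move 1 (U): U=WWWW F=RRGG R=BBRR B=OOBB L=GGOO
After move 2 (F): F=GRGR U=WWOG R=WBWR D=RBYY L=GYOY
After move 3 (U): U=OWGW F=WBGR R=OOWR B=GYBB L=GROY
After move 4 (F'): F=BRWG U=OWOW R=BORR D=RYYY L=GWOG
Query: U face = OWOW

Answer: O W O W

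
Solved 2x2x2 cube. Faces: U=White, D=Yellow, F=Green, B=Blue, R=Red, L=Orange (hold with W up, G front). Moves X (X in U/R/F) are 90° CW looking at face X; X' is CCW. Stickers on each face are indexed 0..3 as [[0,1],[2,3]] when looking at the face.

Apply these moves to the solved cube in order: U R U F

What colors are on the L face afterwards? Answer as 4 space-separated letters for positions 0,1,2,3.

After move 1 (U): U=WWWW F=RRGG R=BBRR B=OOBB L=GGOO
After move 2 (R): R=RBRB U=WRWG F=RYGY D=YBYO B=WOWB
After move 3 (U): U=WWGR F=RBGY R=WORB B=GGWB L=RYOO
After move 4 (F): F=GRYB U=WWOY R=GORB D=RWYO L=RYOB
Query: L face = RYOB

Answer: R Y O B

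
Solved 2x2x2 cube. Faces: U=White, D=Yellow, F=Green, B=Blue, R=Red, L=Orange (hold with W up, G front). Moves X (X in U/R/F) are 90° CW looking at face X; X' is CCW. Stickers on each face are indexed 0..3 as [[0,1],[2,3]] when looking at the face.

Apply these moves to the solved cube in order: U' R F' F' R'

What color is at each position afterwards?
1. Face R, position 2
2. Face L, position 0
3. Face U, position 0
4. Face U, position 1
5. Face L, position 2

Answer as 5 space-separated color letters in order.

Answer: O B W W O

Derivation:
After move 1 (U'): U=WWWW F=OOGG R=GGRR B=RRBB L=BBOO
After move 2 (R): R=RGRG U=WOWG F=OYGY D=YBYR B=WRWB
After move 3 (F'): F=YYOG U=WORR R=BGYG D=BOYR L=BGOW
After move 4 (F'): F=YGYO U=WOBY R=OGBG D=GWYR L=BROR
After move 5 (R'): R=GGOB U=WWBW F=YOYY D=GGYO B=RRWB
Query 1: R[2] = O
Query 2: L[0] = B
Query 3: U[0] = W
Query 4: U[1] = W
Query 5: L[2] = O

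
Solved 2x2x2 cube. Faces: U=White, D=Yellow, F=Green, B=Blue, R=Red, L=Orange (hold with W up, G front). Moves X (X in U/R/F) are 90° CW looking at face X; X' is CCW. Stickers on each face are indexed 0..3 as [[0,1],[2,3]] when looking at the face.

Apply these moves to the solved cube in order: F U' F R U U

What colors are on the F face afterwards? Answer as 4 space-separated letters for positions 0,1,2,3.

Answer: B R G Y

Derivation:
After move 1 (F): F=GGGG U=WWOO R=WRWR D=RRYY L=OYOY
After move 2 (U'): U=WOWO F=OYGG R=GGWR B=WRBB L=BBOY
After move 3 (F): F=GOGY U=WOYB R=WGOR D=WGYY L=BROR
After move 4 (R): R=OWRG U=WOYY F=GGGY D=WBYW B=BROB
After move 5 (U): U=YWYO F=OWGY R=BRRG B=BROB L=GGOR
After move 6 (U): U=YYOW F=BRGY R=BRRG B=GGOB L=OWOR
Query: F face = BRGY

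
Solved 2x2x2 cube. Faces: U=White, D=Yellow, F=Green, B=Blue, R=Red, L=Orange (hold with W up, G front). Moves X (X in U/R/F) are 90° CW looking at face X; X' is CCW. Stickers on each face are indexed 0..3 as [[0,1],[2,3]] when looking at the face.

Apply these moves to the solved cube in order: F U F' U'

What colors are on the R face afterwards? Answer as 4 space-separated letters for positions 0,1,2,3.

After move 1 (F): F=GGGG U=WWOO R=WRWR D=RRYY L=OYOY
After move 2 (U): U=OWOW F=WRGG R=BBWR B=OYBB L=GGOY
After move 3 (F'): F=RGWG U=OWBW R=RBRR D=GYYY L=GWOO
After move 4 (U'): U=WWOB F=GWWG R=RGRR B=RBBB L=OYOO
Query: R face = RGRR

Answer: R G R R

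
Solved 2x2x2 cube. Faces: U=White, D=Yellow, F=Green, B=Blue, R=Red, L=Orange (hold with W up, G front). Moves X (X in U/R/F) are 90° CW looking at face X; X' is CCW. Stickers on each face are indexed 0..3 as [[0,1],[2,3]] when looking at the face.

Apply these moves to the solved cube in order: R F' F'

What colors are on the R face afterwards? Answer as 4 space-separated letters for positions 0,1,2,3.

After move 1 (R): R=RRRR U=WGWG F=GYGY D=YBYB B=WBWB
After move 2 (F'): F=YYGG U=WGRR R=BRYR D=OOYB L=OGOW
After move 3 (F'): F=YGYG U=WGBY R=OROR D=GWYB L=OROR
Query: R face = OROR

Answer: O R O R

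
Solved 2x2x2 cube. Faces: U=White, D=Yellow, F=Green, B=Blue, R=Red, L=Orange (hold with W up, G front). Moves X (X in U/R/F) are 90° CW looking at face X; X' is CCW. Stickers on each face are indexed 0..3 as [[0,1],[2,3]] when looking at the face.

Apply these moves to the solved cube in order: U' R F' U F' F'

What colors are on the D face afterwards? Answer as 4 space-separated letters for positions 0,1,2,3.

After move 1 (U'): U=WWWW F=OOGG R=GGRR B=RRBB L=BBOO
After move 2 (R): R=RGRG U=WOWG F=OYGY D=YBYR B=WRWB
After move 3 (F'): F=YYOG U=WORR R=BGYG D=BOYR L=BGOW
After move 4 (U): U=RWRO F=BGOG R=WRYG B=BGWB L=YYOW
After move 5 (F'): F=GGBO U=RWWY R=ORBG D=YWYR L=YOOR
After move 6 (F'): F=GOGB U=RWOB R=WRYG D=ORYR L=YYOW
Query: D face = ORYR

Answer: O R Y R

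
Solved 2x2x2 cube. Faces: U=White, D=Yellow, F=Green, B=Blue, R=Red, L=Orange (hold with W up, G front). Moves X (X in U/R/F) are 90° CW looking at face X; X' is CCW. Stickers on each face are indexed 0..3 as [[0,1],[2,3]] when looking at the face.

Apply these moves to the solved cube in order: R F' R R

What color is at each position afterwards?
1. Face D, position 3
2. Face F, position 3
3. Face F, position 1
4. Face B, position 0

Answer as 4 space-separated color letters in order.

After move 1 (R): R=RRRR U=WGWG F=GYGY D=YBYB B=WBWB
After move 2 (F'): F=YYGG U=WGRR R=BRYR D=OOYB L=OGOW
After move 3 (R): R=YBRR U=WYRG F=YOGB D=OWYW B=RBGB
After move 4 (R): R=RYRB U=WORB F=YWGW D=OGYR B=GBYB
Query 1: D[3] = R
Query 2: F[3] = W
Query 3: F[1] = W
Query 4: B[0] = G

Answer: R W W G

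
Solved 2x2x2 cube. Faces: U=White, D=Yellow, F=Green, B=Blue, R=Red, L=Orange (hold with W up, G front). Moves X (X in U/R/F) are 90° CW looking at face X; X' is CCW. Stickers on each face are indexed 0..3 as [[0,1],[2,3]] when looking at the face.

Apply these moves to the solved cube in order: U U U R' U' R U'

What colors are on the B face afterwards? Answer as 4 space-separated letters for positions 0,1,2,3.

Answer: G O R B

Derivation:
After move 1 (U): U=WWWW F=RRGG R=BBRR B=OOBB L=GGOO
After move 2 (U): U=WWWW F=BBGG R=OORR B=GGBB L=RROO
After move 3 (U): U=WWWW F=OOGG R=GGRR B=RRBB L=BBOO
After move 4 (R'): R=GRGR U=WBWR F=OWGW D=YOYG B=YRYB
After move 5 (U'): U=BRWW F=BBGW R=OWGR B=GRYB L=YROO
After move 6 (R): R=GORW U=BBWW F=BOGG D=YYYG B=WRRB
After move 7 (U'): U=BWBW F=YRGG R=BORW B=GORB L=WROO
Query: B face = GORB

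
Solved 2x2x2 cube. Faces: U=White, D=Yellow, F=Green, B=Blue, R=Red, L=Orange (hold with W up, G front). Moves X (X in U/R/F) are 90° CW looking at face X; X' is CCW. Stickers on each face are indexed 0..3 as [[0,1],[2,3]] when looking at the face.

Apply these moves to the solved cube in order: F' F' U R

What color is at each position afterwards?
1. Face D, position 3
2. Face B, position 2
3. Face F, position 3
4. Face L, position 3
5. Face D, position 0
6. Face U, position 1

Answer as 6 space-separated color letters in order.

Answer: O W Y R W R

Derivation:
After move 1 (F'): F=GGGG U=WWRR R=YRYR D=OOYY L=OWOW
After move 2 (F'): F=GGGG U=WWYY R=OROR D=WWYY L=OROR
After move 3 (U): U=YWYW F=ORGG R=BBOR B=ORBB L=GGOR
After move 4 (R): R=OBRB U=YRYG F=OWGY D=WBYO B=WRWB
Query 1: D[3] = O
Query 2: B[2] = W
Query 3: F[3] = Y
Query 4: L[3] = R
Query 5: D[0] = W
Query 6: U[1] = R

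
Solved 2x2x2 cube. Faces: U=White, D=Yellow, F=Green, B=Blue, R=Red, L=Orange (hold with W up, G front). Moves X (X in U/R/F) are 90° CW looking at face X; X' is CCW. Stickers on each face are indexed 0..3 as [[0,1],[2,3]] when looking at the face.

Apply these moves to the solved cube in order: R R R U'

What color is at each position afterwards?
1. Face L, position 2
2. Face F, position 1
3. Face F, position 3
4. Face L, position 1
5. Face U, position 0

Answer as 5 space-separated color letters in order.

After move 1 (R): R=RRRR U=WGWG F=GYGY D=YBYB B=WBWB
After move 2 (R): R=RRRR U=WYWY F=GBGB D=YWYW B=GBGB
After move 3 (R): R=RRRR U=WBWB F=GWGW D=YGYG B=YBYB
After move 4 (U'): U=BBWW F=OOGW R=GWRR B=RRYB L=YBOO
Query 1: L[2] = O
Query 2: F[1] = O
Query 3: F[3] = W
Query 4: L[1] = B
Query 5: U[0] = B

Answer: O O W B B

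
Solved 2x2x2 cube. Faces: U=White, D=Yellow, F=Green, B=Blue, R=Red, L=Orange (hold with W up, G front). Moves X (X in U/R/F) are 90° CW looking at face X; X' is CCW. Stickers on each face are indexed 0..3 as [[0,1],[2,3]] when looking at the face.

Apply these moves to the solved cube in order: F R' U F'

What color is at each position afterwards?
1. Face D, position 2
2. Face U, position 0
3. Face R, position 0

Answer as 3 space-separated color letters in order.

After move 1 (F): F=GGGG U=WWOO R=WRWR D=RRYY L=OYOY
After move 2 (R'): R=RRWW U=WBOB F=GWGO D=RGYG B=YBRB
After move 3 (U): U=OWBB F=RRGO R=YBWW B=OYRB L=GWOY
After move 4 (F'): F=RORG U=OWYW R=GBRW D=WYYG L=GBOB
Query 1: D[2] = Y
Query 2: U[0] = O
Query 3: R[0] = G

Answer: Y O G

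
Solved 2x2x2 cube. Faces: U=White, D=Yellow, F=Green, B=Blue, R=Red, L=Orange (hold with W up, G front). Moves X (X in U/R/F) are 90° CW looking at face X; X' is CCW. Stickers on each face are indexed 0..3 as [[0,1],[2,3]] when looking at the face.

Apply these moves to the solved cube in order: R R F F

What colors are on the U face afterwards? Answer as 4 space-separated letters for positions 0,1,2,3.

Answer: W Y W Y

Derivation:
After move 1 (R): R=RRRR U=WGWG F=GYGY D=YBYB B=WBWB
After move 2 (R): R=RRRR U=WYWY F=GBGB D=YWYW B=GBGB
After move 3 (F): F=GGBB U=WYOO R=WRYR D=RRYW L=OYOW
After move 4 (F): F=BGBG U=WYWY R=OROR D=YWYW L=OROR
Query: U face = WYWY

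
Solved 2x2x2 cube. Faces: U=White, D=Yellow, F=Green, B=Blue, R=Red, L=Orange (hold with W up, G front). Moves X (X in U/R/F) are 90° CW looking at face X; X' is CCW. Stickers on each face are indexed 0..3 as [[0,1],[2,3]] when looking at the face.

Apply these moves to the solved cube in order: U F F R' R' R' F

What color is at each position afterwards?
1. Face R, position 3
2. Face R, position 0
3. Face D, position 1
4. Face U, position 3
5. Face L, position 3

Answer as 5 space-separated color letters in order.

Answer: B Y G R B

Derivation:
After move 1 (U): U=WWWW F=RRGG R=BBRR B=OOBB L=GGOO
After move 2 (F): F=GRGR U=WWOG R=WBWR D=RBYY L=GYOY
After move 3 (F): F=GGRR U=WWYY R=OBGR D=WWYY L=GROB
After move 4 (R'): R=BROG U=WBYO F=GWRY D=WGYR B=YOWB
After move 5 (R'): R=RGBO U=WWYY F=GBRO D=WWYY B=ROGB
After move 6 (R'): R=GORB U=WGYR F=GWRY D=WBYO B=YOWB
After move 7 (F): F=RGYW U=WGBR R=YORB D=RGYO L=GWOB
Query 1: R[3] = B
Query 2: R[0] = Y
Query 3: D[1] = G
Query 4: U[3] = R
Query 5: L[3] = B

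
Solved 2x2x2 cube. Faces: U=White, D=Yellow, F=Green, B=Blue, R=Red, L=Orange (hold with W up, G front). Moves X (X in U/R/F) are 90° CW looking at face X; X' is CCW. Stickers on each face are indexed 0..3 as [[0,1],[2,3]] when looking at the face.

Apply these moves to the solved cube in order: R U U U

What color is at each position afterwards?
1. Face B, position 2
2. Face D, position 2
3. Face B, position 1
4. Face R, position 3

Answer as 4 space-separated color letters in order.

After move 1 (R): R=RRRR U=WGWG F=GYGY D=YBYB B=WBWB
After move 2 (U): U=WWGG F=RRGY R=WBRR B=OOWB L=GYOO
After move 3 (U): U=GWGW F=WBGY R=OORR B=GYWB L=RROO
After move 4 (U): U=GGWW F=OOGY R=GYRR B=RRWB L=WBOO
Query 1: B[2] = W
Query 2: D[2] = Y
Query 3: B[1] = R
Query 4: R[3] = R

Answer: W Y R R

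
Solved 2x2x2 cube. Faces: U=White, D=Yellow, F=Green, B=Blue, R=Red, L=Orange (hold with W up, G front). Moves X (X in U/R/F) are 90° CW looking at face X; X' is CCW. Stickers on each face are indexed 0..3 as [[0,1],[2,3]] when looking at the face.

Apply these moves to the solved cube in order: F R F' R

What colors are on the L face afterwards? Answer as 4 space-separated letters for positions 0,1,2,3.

Answer: O G O O

Derivation:
After move 1 (F): F=GGGG U=WWOO R=WRWR D=RRYY L=OYOY
After move 2 (R): R=WWRR U=WGOG F=GRGY D=RBYB B=OBWB
After move 3 (F'): F=RYGG U=WGWR R=BWRR D=YYYB L=OGOO
After move 4 (R): R=RBRW U=WYWG F=RYGB D=YWYO B=RBGB
Query: L face = OGOO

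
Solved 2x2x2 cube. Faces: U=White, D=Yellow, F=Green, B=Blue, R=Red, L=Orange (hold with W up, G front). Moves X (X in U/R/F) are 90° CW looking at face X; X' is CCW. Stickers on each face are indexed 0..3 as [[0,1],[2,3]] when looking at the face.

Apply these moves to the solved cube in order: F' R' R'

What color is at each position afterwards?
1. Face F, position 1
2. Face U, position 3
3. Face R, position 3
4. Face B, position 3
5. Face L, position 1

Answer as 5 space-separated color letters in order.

After move 1 (F'): F=GGGG U=WWRR R=YRYR D=OOYY L=OWOW
After move 2 (R'): R=RRYY U=WBRB F=GWGR D=OGYG B=YBOB
After move 3 (R'): R=RYRY U=WORY F=GBGB D=OWYR B=GBGB
Query 1: F[1] = B
Query 2: U[3] = Y
Query 3: R[3] = Y
Query 4: B[3] = B
Query 5: L[1] = W

Answer: B Y Y B W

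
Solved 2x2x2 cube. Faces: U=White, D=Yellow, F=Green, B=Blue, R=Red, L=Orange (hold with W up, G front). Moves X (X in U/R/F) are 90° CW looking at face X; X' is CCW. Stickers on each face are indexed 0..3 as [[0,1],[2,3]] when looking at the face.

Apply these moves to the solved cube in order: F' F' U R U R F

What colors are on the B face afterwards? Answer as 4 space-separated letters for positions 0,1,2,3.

After move 1 (F'): F=GGGG U=WWRR R=YRYR D=OOYY L=OWOW
After move 2 (F'): F=GGGG U=WWYY R=OROR D=WWYY L=OROR
After move 3 (U): U=YWYW F=ORGG R=BBOR B=ORBB L=GGOR
After move 4 (R): R=OBRB U=YRYG F=OWGY D=WBYO B=WRWB
After move 5 (U): U=YYGR F=OBGY R=WRRB B=GGWB L=OWOR
After move 6 (R): R=RWBR U=YBGY F=OBGO D=WWYG B=RGYB
After move 7 (F): F=GOOB U=YBRW R=GWYR D=BRYG L=OWOW
Query: B face = RGYB

Answer: R G Y B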